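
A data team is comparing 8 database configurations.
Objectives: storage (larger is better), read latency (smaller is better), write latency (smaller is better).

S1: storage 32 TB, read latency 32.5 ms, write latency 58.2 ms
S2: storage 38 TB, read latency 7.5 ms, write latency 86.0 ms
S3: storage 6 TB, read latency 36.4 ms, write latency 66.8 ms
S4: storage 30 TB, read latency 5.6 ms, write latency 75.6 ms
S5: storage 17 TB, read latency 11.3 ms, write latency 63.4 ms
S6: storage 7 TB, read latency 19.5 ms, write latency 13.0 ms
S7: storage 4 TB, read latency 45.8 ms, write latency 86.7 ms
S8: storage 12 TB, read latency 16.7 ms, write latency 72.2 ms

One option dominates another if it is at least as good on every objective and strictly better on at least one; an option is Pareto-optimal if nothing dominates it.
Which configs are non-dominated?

S1, S2, S4, S5, S6

S1: not dominated.
S2: not dominated (best storage).
S3: dominated by S1 (storage 32≥6, read latency 32.5≤36.4, write latency 58.2≤66.8).
S4: not dominated (best read latency).
S5: not dominated.
S6: not dominated (best write latency).
S7: dominated by S1 (storage 32≥4, read latency 32.5≤45.8, write latency 58.2≤86.7).
S8: dominated by S5 (storage 17≥12, read latency 11.3≤16.7, write latency 63.4≤72.2).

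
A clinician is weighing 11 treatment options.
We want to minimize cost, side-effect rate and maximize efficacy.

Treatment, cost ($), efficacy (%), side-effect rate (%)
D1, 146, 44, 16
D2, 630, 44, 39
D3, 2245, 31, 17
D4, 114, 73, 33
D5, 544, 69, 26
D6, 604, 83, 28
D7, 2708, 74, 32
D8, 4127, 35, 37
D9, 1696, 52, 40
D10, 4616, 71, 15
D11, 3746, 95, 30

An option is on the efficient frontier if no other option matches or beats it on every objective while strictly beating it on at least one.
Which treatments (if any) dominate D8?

D1: cost 146≤4127, efficacy 44≥35, side-effect rate 16≤37 — dominates D8.
D4: cost 114≤4127, efficacy 73≥35, side-effect rate 33≤37 — dominates D8.
D5: cost 544≤4127, efficacy 69≥35, side-effect rate 26≤37 — dominates D8.
D6: cost 604≤4127, efficacy 83≥35, side-effect rate 28≤37 — dominates D8.
D7: cost 2708≤4127, efficacy 74≥35, side-effect rate 32≤37 — dominates D8.
D11: cost 3746≤4127, efficacy 95≥35, side-effect rate 30≤37 — dominates D8.
Others (D2, D3, D9, D10) are each worse than D8 on at least one objective.

D1, D4, D5, D6, D7, D11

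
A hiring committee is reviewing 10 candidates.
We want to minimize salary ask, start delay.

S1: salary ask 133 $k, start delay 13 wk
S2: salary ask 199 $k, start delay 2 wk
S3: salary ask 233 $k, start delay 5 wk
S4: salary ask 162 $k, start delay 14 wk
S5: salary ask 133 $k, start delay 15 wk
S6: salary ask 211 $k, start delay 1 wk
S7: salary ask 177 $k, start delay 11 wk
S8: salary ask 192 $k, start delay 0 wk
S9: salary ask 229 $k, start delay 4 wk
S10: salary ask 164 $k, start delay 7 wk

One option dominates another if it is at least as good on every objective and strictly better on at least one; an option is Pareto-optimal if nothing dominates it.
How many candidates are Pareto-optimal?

S1: not dominated.
S2: dominated by S8 (salary ask 192≤199, start delay 0≤2).
S3: dominated by S2 (salary ask 199≤233, start delay 2≤5).
S4: dominated by S1 (salary ask 133≤162, start delay 13≤14).
S5: dominated by S1 (salary ask 133≤133, start delay 13≤15).
S6: dominated by S8 (salary ask 192≤211, start delay 0≤1).
S7: dominated by S10 (salary ask 164≤177, start delay 7≤11).
S8: not dominated (best start delay).
S9: dominated by S2 (salary ask 199≤229, start delay 2≤4).
S10: not dominated.
Pareto-optimal: S1, S8, S10 → 3.

3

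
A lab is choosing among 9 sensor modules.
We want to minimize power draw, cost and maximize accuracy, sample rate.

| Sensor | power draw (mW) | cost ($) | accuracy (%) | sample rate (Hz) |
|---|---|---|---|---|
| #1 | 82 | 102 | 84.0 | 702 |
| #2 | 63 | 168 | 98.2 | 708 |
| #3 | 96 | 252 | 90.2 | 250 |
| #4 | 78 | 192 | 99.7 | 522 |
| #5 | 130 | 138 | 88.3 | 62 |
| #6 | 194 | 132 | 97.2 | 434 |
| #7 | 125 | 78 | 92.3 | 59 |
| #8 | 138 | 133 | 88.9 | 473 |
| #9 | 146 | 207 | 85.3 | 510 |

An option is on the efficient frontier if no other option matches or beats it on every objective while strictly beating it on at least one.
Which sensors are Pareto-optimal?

#1: not dominated.
#2: not dominated (best power draw).
#3: dominated by #2 (power draw 63≤96, cost 168≤252, accuracy 98.2≥90.2, sample rate 708≥250).
#4: not dominated (best accuracy).
#5: not dominated.
#6: not dominated.
#7: not dominated (best cost).
#8: not dominated.
#9: dominated by #2 (power draw 63≤146, cost 168≤207, accuracy 98.2≥85.3, sample rate 708≥510).

#1, #2, #4, #5, #6, #7, #8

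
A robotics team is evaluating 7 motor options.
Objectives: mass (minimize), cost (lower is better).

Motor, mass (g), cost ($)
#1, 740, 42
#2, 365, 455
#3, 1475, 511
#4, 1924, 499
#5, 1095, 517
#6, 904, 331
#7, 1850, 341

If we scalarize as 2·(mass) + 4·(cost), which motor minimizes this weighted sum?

#1: 2·740 + 4·42 = 1648
#2: 2·365 + 4·455 = 2550
#3: 2·1475 + 4·511 = 4994
#4: 2·1924 + 4·499 = 5844
#5: 2·1095 + 4·517 = 4258
#6: 2·904 + 4·331 = 3132
#7: 2·1850 + 4·341 = 5064
Lowest: #1 at 1648.

#1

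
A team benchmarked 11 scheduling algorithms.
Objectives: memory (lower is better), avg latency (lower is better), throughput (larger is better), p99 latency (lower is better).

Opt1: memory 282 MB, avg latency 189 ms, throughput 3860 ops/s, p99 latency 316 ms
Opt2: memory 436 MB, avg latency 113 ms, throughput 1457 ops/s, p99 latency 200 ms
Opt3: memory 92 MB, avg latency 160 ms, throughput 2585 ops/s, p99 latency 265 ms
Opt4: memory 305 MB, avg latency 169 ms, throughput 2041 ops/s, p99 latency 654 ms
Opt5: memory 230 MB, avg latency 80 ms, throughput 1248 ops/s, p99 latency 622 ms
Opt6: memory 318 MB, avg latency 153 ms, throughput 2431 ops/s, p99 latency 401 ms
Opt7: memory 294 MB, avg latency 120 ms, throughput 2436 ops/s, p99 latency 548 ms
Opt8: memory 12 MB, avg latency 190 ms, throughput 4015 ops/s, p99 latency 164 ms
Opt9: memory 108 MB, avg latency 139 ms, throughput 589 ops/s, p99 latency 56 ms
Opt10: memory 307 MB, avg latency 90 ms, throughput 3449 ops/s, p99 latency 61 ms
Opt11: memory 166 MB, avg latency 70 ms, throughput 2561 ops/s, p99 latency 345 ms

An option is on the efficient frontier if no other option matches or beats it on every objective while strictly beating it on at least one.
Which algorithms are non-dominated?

Opt1, Opt3, Opt8, Opt9, Opt10, Opt11

Opt1: not dominated.
Opt2: dominated by Opt10 (memory 307≤436, avg latency 90≤113, throughput 3449≥1457, p99 latency 61≤200).
Opt3: not dominated.
Opt4: dominated by Opt3 (memory 92≤305, avg latency 160≤169, throughput 2585≥2041, p99 latency 265≤654).
Opt5: dominated by Opt11 (memory 166≤230, avg latency 70≤80, throughput 2561≥1248, p99 latency 345≤622).
Opt6: dominated by Opt10 (memory 307≤318, avg latency 90≤153, throughput 3449≥2431, p99 latency 61≤401).
Opt7: dominated by Opt11 (memory 166≤294, avg latency 70≤120, throughput 2561≥2436, p99 latency 345≤548).
Opt8: not dominated (best memory).
Opt9: not dominated (best p99 latency).
Opt10: not dominated.
Opt11: not dominated (best avg latency).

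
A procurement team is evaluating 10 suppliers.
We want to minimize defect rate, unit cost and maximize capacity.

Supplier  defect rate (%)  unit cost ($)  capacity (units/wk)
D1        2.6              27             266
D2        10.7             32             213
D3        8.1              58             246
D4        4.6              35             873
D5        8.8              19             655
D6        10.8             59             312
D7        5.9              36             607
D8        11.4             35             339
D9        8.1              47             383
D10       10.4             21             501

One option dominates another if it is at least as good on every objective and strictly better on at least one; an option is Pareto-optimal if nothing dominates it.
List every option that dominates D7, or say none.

D4

D4: defect rate 4.6≤5.9, unit cost 35≤36, capacity 873≥607 — dominates D7.
Others (D1, D2, D3, D5, D6, D8, D9, D10) are each worse than D7 on at least one objective.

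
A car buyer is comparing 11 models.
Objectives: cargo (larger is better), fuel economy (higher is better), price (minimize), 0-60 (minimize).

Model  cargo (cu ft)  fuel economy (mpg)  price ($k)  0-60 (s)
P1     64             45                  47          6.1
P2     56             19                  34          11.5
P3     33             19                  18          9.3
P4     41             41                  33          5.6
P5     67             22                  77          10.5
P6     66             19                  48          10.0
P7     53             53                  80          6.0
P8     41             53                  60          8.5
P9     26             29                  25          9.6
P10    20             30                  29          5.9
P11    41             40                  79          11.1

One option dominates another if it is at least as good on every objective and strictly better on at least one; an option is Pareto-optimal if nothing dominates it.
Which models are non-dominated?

P1, P2, P3, P4, P5, P6, P7, P8, P9, P10

P1: not dominated.
P2: not dominated.
P3: not dominated (best price).
P4: not dominated (best 0-60).
P5: not dominated (best cargo).
P6: not dominated.
P7: not dominated.
P8: not dominated.
P9: not dominated.
P10: not dominated.
P11: dominated by P1 (cargo 64≥41, fuel economy 45≥40, price 47≤79, 0-60 6.1≤11.1).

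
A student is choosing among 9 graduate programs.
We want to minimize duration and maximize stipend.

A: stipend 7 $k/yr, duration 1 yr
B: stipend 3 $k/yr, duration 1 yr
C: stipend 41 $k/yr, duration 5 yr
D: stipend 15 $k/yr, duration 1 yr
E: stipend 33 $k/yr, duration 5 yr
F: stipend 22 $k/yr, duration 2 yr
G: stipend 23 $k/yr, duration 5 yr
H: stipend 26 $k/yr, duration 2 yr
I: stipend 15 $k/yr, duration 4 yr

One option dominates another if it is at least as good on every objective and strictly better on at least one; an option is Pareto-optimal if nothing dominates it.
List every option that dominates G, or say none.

C, E, H

C: stipend 41≥23, duration 5≤5 — dominates G.
E: stipend 33≥23, duration 5≤5 — dominates G.
H: stipend 26≥23, duration 2≤5 — dominates G.
Others (A, B, D, F, I) are each worse than G on at least one objective.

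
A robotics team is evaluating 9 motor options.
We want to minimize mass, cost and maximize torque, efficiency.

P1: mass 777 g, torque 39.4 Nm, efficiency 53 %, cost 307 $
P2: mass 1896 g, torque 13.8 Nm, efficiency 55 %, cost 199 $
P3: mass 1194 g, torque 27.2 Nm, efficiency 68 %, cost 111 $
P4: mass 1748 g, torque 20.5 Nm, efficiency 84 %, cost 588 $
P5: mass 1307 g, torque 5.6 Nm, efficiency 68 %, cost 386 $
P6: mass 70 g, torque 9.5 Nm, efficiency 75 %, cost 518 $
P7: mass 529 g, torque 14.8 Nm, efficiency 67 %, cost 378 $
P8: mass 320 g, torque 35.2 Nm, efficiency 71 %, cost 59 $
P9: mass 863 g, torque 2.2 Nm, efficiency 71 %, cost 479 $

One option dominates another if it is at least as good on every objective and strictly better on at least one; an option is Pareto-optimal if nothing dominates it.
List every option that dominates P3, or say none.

P8: mass 320≤1194, torque 35.2≥27.2, efficiency 71≥68, cost 59≤111 — dominates P3.
Others (P1, P2, P4, P5, P6, P7, P9) are each worse than P3 on at least one objective.

P8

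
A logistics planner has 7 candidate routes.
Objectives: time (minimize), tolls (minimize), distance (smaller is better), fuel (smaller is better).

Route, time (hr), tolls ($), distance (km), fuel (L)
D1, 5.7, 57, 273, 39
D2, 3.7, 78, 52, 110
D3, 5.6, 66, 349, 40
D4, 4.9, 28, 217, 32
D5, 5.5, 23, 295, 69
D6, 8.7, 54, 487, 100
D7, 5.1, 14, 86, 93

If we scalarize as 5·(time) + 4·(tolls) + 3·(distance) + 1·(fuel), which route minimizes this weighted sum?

D1: 5·5.7 + 4·57 + 3·273 + 1·39 = 1114.5
D2: 5·3.7 + 4·78 + 3·52 + 1·110 = 596.5
D3: 5·5.6 + 4·66 + 3·349 + 1·40 = 1379.0
D4: 5·4.9 + 4·28 + 3·217 + 1·32 = 819.5
D5: 5·5.5 + 4·23 + 3·295 + 1·69 = 1073.5
D6: 5·8.7 + 4·54 + 3·487 + 1·100 = 1820.5
D7: 5·5.1 + 4·14 + 3·86 + 1·93 = 432.5
Lowest: D7 at 432.5.

D7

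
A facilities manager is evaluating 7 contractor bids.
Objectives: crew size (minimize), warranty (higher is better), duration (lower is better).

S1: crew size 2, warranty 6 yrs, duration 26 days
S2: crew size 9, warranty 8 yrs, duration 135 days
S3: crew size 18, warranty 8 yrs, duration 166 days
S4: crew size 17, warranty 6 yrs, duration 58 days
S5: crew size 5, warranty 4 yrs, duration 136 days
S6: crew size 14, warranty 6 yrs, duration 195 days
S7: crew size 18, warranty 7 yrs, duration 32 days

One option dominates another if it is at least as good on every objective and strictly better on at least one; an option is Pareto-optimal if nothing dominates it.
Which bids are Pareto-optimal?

S1: not dominated (best crew size).
S2: not dominated.
S3: dominated by S2 (crew size 9≤18, warranty 8≥8, duration 135≤166).
S4: dominated by S1 (crew size 2≤17, warranty 6≥6, duration 26≤58).
S5: dominated by S1 (crew size 2≤5, warranty 6≥4, duration 26≤136).
S6: dominated by S1 (crew size 2≤14, warranty 6≥6, duration 26≤195).
S7: not dominated.

S1, S2, S7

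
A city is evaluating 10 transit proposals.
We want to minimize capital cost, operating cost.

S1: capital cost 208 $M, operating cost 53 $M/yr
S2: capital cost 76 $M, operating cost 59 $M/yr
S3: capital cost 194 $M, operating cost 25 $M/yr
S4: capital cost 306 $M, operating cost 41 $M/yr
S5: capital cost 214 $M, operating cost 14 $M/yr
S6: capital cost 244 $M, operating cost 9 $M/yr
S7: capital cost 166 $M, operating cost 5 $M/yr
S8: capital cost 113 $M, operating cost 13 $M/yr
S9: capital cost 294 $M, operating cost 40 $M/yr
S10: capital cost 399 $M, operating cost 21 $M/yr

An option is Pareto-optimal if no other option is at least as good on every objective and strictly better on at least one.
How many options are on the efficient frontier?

S1: dominated by S3 (capital cost 194≤208, operating cost 25≤53).
S2: not dominated (best capital cost).
S3: dominated by S7 (capital cost 166≤194, operating cost 5≤25).
S4: dominated by S3 (capital cost 194≤306, operating cost 25≤41).
S5: dominated by S7 (capital cost 166≤214, operating cost 5≤14).
S6: dominated by S7 (capital cost 166≤244, operating cost 5≤9).
S7: not dominated (best operating cost).
S8: not dominated.
S9: dominated by S3 (capital cost 194≤294, operating cost 25≤40).
S10: dominated by S5 (capital cost 214≤399, operating cost 14≤21).
Pareto-optimal: S2, S7, S8 → 3.

3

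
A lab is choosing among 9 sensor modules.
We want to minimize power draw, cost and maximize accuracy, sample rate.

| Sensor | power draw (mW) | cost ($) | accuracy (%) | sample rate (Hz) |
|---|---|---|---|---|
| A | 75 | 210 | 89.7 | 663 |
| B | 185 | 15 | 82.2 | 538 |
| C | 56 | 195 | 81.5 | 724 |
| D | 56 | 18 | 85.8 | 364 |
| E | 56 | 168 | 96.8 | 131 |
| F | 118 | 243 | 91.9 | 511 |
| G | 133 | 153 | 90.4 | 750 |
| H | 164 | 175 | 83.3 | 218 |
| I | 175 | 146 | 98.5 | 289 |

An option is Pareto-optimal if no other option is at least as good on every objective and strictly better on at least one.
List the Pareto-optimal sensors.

A: not dominated.
B: not dominated (best cost).
C: not dominated.
D: not dominated.
E: not dominated.
F: not dominated.
G: not dominated (best sample rate).
H: dominated by D (power draw 56≤164, cost 18≤175, accuracy 85.8≥83.3, sample rate 364≥218).
I: not dominated (best accuracy).

A, B, C, D, E, F, G, I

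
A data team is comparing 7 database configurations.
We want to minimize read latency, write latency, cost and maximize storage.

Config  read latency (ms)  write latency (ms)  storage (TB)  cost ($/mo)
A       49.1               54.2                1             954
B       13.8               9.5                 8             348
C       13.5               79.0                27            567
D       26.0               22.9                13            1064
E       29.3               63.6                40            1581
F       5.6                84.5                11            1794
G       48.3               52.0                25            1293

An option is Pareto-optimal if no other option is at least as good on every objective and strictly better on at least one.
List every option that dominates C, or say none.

none

A: worse on read latency (49.1 vs 13.5).
B: worse on read latency (13.8 vs 13.5).
D: worse on read latency (26.0 vs 13.5).
E: worse on read latency (29.3 vs 13.5).
F: worse on write latency (84.5 vs 79.0).
G: worse on read latency (48.3 vs 13.5).
No option dominates C.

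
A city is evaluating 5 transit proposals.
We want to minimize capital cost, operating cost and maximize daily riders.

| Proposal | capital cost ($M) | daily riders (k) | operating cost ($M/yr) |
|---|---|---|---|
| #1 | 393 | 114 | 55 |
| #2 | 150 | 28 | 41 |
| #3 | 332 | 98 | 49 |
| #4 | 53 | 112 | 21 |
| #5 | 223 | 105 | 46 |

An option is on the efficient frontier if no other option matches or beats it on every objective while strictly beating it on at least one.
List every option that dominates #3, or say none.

#4, #5

#4: capital cost 53≤332, daily riders 112≥98, operating cost 21≤49 — dominates #3.
#5: capital cost 223≤332, daily riders 105≥98, operating cost 46≤49 — dominates #3.
Others (#1, #2) are each worse than #3 on at least one objective.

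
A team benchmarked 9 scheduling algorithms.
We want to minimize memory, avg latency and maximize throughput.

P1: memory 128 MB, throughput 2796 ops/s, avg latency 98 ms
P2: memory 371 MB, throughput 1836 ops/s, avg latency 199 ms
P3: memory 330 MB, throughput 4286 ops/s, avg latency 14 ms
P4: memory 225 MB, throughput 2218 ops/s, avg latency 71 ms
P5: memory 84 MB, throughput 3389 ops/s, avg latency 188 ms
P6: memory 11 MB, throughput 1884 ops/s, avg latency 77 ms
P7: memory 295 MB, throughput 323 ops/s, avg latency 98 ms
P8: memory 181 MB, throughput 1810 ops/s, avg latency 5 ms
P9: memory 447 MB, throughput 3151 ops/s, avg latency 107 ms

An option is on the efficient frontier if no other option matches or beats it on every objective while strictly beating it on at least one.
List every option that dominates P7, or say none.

P1, P4, P6, P8

P1: memory 128≤295, throughput 2796≥323, avg latency 98≤98 — dominates P7.
P4: memory 225≤295, throughput 2218≥323, avg latency 71≤98 — dominates P7.
P6: memory 11≤295, throughput 1884≥323, avg latency 77≤98 — dominates P7.
P8: memory 181≤295, throughput 1810≥323, avg latency 5≤98 — dominates P7.
Others (P2, P3, P5, P9) are each worse than P7 on at least one objective.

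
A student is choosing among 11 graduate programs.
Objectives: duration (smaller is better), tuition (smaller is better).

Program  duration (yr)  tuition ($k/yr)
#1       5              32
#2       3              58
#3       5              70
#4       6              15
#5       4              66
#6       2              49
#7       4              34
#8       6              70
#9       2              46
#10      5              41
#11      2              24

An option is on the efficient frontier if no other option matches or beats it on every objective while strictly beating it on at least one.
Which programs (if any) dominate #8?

#1, #2, #3, #4, #5, #6, #7, #9, #10, #11

#1: duration 5≤6, tuition 32≤70 — dominates #8.
#2: duration 3≤6, tuition 58≤70 — dominates #8.
#3: duration 5≤6, tuition 70≤70 — dominates #8.
#4: duration 6≤6, tuition 15≤70 — dominates #8.
#5: duration 4≤6, tuition 66≤70 — dominates #8.
#6: duration 2≤6, tuition 49≤70 — dominates #8.
#7: duration 4≤6, tuition 34≤70 — dominates #8.
#9: duration 2≤6, tuition 46≤70 — dominates #8.
#10: duration 5≤6, tuition 41≤70 — dominates #8.
#11: duration 2≤6, tuition 24≤70 — dominates #8.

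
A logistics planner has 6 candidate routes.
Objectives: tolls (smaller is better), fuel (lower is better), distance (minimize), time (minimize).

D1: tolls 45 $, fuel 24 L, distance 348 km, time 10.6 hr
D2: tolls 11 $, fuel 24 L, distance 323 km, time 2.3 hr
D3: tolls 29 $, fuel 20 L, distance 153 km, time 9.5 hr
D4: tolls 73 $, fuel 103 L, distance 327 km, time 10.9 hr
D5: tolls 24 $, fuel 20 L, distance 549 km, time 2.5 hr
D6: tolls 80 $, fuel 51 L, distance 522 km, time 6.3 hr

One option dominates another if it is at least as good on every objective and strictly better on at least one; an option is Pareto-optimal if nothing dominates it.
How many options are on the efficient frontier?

D1: dominated by D2 (tolls 11≤45, fuel 24≤24, distance 323≤348, time 2.3≤10.6).
D2: not dominated (best tolls).
D3: not dominated (best distance).
D4: dominated by D2 (tolls 11≤73, fuel 24≤103, distance 323≤327, time 2.3≤10.9).
D5: not dominated.
D6: dominated by D2 (tolls 11≤80, fuel 24≤51, distance 323≤522, time 2.3≤6.3).
Pareto-optimal: D2, D3, D5 → 3.

3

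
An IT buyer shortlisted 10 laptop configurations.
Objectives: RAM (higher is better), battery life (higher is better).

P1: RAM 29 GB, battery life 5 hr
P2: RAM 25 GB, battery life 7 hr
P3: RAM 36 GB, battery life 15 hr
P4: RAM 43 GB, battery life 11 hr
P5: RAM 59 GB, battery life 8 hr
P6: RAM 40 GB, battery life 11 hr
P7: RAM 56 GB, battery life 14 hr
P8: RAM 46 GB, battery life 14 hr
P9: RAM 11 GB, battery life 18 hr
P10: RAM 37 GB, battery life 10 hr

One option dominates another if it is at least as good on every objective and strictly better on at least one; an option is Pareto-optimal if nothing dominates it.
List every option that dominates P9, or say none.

P1: worse on battery life (5 vs 18).
P2: worse on battery life (7 vs 18).
P3: worse on battery life (15 vs 18).
P4: worse on battery life (11 vs 18).
P5: worse on battery life (8 vs 18).
P6: worse on battery life (11 vs 18).
P7: worse on battery life (14 vs 18).
P8: worse on battery life (14 vs 18).
P10: worse on battery life (10 vs 18).
No option dominates P9.

none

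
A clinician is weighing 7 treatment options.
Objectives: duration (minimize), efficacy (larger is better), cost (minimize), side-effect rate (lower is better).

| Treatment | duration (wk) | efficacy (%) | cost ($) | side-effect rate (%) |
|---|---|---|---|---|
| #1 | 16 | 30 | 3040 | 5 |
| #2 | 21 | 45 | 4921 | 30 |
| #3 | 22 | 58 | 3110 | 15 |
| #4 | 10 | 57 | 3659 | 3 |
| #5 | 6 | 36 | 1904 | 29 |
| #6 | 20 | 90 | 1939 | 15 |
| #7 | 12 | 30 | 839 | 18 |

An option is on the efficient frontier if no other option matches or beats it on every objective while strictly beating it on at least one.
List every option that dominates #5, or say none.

none

#1: worse on duration (16 vs 6).
#2: worse on duration (21 vs 6).
#3: worse on duration (22 vs 6).
#4: worse on duration (10 vs 6).
#6: worse on duration (20 vs 6).
#7: worse on duration (12 vs 6).
No option dominates #5.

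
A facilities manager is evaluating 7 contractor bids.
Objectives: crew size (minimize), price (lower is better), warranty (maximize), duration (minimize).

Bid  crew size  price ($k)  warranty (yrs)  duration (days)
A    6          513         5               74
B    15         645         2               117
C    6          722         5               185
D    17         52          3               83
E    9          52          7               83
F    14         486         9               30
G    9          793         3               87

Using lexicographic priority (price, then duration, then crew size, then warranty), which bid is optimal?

First minimize price: best is 52, kept {D, E}.
Then minimize duration: best is 83, kept {D, E}.
Then minimize crew size: best is 9, kept {E}.

E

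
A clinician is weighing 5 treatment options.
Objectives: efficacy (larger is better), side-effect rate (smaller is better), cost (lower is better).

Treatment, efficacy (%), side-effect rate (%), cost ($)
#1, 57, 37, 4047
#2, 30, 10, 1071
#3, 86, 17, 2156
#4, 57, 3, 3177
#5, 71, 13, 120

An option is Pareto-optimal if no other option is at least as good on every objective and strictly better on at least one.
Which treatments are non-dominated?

#1: dominated by #3 (efficacy 86≥57, side-effect rate 17≤37, cost 2156≤4047).
#2: not dominated.
#3: not dominated (best efficacy).
#4: not dominated (best side-effect rate).
#5: not dominated (best cost).

#2, #3, #4, #5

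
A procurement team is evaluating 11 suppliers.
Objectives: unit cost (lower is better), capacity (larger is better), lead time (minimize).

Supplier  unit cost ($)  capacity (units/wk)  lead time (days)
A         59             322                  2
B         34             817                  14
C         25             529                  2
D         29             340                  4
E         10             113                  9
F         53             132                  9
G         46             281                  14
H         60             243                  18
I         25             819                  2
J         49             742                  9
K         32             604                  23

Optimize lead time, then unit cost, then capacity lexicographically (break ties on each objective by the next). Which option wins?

I

First minimize lead time: best is 2, kept {A, C, I}.
Then minimize unit cost: best is 25, kept {C, I}.
Then maximize capacity: best is 819, kept {I}.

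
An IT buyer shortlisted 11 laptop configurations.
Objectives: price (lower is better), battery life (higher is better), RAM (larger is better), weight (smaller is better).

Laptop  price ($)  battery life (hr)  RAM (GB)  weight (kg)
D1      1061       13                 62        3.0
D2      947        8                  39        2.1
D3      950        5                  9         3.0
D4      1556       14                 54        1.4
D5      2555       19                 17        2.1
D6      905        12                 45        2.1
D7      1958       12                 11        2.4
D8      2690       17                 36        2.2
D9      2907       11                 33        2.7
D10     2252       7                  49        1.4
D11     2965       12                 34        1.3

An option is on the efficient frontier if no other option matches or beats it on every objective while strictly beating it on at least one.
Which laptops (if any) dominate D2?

D6: price 905≤947, battery life 12≥8, RAM 45≥39, weight 2.1≤2.1 — dominates D2.
Others (D1, D3, D4, D5, D7, D8, D9, D10, D11) are each worse than D2 on at least one objective.

D6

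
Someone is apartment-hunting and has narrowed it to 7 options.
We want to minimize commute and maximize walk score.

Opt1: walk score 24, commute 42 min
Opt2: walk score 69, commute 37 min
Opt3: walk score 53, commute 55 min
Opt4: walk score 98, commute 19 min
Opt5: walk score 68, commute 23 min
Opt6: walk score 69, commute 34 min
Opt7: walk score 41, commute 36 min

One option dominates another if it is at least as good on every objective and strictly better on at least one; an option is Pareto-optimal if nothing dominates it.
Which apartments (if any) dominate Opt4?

Opt1: worse on walk score (24 vs 98).
Opt2: worse on walk score (69 vs 98).
Opt3: worse on walk score (53 vs 98).
Opt5: worse on walk score (68 vs 98).
Opt6: worse on walk score (69 vs 98).
Opt7: worse on walk score (41 vs 98).
No option dominates Opt4.

none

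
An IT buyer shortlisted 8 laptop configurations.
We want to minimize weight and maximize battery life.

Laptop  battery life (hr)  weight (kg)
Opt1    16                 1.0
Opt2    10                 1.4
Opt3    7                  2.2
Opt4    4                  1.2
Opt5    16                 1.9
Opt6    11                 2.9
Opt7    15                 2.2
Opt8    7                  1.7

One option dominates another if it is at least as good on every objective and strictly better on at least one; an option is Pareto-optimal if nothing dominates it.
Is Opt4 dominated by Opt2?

No

Opt2 vs Opt4: Opt2 is worse on weight (1.4 vs 1.2), so it does not dominate Opt4.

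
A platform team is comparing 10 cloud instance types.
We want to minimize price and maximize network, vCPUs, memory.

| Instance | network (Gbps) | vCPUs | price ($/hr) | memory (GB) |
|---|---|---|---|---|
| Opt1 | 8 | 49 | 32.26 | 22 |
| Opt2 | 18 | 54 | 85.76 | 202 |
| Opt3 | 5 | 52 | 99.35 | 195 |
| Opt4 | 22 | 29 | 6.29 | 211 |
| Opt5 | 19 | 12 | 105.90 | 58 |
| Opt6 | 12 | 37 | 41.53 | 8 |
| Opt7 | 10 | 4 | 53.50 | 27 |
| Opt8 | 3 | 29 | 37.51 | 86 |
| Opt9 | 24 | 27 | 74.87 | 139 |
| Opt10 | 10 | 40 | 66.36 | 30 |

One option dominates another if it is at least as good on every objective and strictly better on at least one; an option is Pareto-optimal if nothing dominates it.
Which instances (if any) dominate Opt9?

Opt1: worse on network (8 vs 24).
Opt2: worse on network (18 vs 24).
Opt3: worse on network (5 vs 24).
Opt4: worse on network (22 vs 24).
Opt5: worse on network (19 vs 24).
Opt6: worse on network (12 vs 24).
Opt7: worse on network (10 vs 24).
Opt8: worse on network (3 vs 24).
Opt10: worse on network (10 vs 24).
No option dominates Opt9.

none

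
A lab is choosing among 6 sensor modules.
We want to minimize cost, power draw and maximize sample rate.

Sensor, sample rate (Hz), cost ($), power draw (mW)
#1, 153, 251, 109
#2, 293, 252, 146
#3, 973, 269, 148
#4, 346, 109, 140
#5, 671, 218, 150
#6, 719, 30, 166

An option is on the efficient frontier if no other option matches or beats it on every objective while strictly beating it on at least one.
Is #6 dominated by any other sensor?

No

#1: worse on sample rate (153 vs 719).
#2: worse on sample rate (293 vs 719).
#3: worse on cost (269 vs 30).
#4: worse on sample rate (346 vs 719).
#5: worse on sample rate (671 vs 719).
No option is at least as good as #6 on every objective and strictly better on one.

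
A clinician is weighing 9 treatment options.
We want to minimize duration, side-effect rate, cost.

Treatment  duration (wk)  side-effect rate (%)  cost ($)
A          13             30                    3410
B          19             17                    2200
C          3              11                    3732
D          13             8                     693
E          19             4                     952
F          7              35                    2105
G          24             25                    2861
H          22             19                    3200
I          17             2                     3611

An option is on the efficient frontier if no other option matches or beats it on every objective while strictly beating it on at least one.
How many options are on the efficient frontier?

5

A: dominated by D (duration 13≤13, side-effect rate 8≤30, cost 693≤3410).
B: dominated by D (duration 13≤19, side-effect rate 8≤17, cost 693≤2200).
C: not dominated (best duration).
D: not dominated (best cost).
E: not dominated.
F: not dominated.
G: dominated by B (duration 19≤24, side-effect rate 17≤25, cost 2200≤2861).
H: dominated by B (duration 19≤22, side-effect rate 17≤19, cost 2200≤3200).
I: not dominated (best side-effect rate).
Pareto-optimal: C, D, E, F, I → 5.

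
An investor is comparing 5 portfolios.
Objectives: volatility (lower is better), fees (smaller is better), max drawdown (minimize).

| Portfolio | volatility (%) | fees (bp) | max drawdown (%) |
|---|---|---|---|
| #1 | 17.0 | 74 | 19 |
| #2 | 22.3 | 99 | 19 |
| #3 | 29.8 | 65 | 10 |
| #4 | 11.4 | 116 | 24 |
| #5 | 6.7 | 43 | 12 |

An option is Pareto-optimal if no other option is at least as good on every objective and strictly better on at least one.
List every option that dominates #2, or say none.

#1: volatility 17.0≤22.3, fees 74≤99, max drawdown 19≤19 — dominates #2.
#5: volatility 6.7≤22.3, fees 43≤99, max drawdown 12≤19 — dominates #2.
Others (#3, #4) are each worse than #2 on at least one objective.

#1, #5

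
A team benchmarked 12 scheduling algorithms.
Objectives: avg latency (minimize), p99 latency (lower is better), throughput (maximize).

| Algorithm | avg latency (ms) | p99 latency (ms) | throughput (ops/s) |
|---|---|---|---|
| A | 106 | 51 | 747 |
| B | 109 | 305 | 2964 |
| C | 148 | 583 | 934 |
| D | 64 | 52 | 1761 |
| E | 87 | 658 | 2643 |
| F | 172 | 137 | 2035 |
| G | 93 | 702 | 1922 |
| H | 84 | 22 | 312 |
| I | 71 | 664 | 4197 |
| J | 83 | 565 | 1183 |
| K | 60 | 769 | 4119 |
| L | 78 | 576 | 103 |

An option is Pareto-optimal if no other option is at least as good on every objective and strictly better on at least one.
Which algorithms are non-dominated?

A, B, D, E, F, H, I, K

A: not dominated.
B: not dominated.
C: dominated by B (avg latency 109≤148, p99 latency 305≤583, throughput 2964≥934).
D: not dominated.
E: not dominated.
F: not dominated.
G: dominated by E (avg latency 87≤93, p99 latency 658≤702, throughput 2643≥1922).
H: not dominated (best p99 latency).
I: not dominated (best throughput).
J: dominated by D (avg latency 64≤83, p99 latency 52≤565, throughput 1761≥1183).
K: not dominated (best avg latency).
L: dominated by D (avg latency 64≤78, p99 latency 52≤576, throughput 1761≥103).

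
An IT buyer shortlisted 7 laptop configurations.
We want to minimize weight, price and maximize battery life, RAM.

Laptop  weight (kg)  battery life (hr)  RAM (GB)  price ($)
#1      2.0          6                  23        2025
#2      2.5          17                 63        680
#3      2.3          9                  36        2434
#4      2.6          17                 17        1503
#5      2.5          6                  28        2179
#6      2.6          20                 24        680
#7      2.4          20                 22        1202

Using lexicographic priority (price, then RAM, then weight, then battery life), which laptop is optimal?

First minimize price: best is 680, kept {#2, #6}.
Then maximize RAM: best is 63, kept {#2}.

#2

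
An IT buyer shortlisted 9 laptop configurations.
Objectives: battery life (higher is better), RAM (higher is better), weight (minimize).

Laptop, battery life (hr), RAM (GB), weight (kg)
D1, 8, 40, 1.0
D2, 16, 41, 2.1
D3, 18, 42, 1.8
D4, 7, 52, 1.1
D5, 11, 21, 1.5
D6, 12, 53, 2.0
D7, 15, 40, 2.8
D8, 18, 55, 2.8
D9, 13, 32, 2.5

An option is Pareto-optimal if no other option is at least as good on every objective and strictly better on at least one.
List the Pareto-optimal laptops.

D1, D3, D4, D5, D6, D8

D1: not dominated (best weight).
D2: dominated by D3 (battery life 18≥16, RAM 42≥41, weight 1.8≤2.1).
D3: not dominated.
D4: not dominated.
D5: not dominated.
D6: not dominated.
D7: dominated by D2 (battery life 16≥15, RAM 41≥40, weight 2.1≤2.8).
D8: not dominated (best RAM).
D9: dominated by D2 (battery life 16≥13, RAM 41≥32, weight 2.1≤2.5).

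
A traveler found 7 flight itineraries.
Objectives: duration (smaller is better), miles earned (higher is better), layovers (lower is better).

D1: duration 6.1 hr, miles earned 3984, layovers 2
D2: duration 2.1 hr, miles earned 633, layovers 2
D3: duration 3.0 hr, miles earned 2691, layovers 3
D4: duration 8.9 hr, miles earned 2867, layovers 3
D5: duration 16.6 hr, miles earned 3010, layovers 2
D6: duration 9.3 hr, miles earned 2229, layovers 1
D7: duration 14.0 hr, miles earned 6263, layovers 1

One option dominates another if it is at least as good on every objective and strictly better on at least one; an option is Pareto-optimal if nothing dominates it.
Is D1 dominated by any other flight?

No

D2: worse on miles earned (633 vs 3984).
D3: worse on miles earned (2691 vs 3984).
D4: worse on duration (8.9 vs 6.1).
D5: worse on duration (16.6 vs 6.1).
D6: worse on duration (9.3 vs 6.1).
D7: worse on duration (14.0 vs 6.1).
No option is at least as good as D1 on every objective and strictly better on one.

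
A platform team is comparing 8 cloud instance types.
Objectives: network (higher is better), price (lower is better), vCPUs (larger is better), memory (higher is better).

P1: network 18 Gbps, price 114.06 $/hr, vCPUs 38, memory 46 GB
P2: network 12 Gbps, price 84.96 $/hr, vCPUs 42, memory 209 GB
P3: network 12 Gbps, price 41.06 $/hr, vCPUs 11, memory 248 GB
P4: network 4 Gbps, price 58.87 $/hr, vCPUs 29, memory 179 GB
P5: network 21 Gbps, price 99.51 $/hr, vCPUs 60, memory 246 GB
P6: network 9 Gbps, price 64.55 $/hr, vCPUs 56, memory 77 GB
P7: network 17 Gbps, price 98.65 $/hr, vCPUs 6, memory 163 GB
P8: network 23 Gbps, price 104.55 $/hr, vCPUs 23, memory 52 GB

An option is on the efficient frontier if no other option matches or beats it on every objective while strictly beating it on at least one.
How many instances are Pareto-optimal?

7

P1: dominated by P5 (network 21≥18, price 99.51≤114.06, vCPUs 60≥38, memory 246≥46).
P2: not dominated.
P3: not dominated (best price).
P4: not dominated.
P5: not dominated (best vCPUs).
P6: not dominated.
P7: not dominated.
P8: not dominated (best network).
Pareto-optimal: P2, P3, P4, P5, P6, P7, P8 → 7.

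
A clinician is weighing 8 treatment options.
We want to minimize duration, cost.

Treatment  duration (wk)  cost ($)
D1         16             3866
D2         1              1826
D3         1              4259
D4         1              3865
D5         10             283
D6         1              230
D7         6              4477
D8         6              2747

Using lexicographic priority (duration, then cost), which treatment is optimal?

D6

First minimize duration: best is 1, kept {D2, D3, D4, D6}.
Then minimize cost: best is 230, kept {D6}.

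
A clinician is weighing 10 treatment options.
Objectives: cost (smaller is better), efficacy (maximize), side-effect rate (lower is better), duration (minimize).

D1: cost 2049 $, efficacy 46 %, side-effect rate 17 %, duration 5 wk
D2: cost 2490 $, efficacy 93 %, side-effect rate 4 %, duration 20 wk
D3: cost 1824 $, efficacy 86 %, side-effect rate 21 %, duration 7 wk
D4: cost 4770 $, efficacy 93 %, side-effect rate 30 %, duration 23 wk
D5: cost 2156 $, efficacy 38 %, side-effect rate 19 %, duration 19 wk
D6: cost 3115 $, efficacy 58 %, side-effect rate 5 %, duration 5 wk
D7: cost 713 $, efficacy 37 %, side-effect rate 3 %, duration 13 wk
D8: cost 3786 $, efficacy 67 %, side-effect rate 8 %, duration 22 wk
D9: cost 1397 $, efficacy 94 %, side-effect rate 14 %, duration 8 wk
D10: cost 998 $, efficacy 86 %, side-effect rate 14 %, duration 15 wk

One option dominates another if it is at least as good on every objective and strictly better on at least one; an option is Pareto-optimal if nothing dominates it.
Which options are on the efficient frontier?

D1: not dominated.
D2: not dominated.
D3: not dominated.
D4: dominated by D2 (cost 2490≤4770, efficacy 93≥93, side-effect rate 4≤30, duration 20≤23).
D5: dominated by D1 (cost 2049≤2156, efficacy 46≥38, side-effect rate 17≤19, duration 5≤19).
D6: not dominated.
D7: not dominated (best cost).
D8: dominated by D2 (cost 2490≤3786, efficacy 93≥67, side-effect rate 4≤8, duration 20≤22).
D9: not dominated (best efficacy).
D10: not dominated.

D1, D2, D3, D6, D7, D9, D10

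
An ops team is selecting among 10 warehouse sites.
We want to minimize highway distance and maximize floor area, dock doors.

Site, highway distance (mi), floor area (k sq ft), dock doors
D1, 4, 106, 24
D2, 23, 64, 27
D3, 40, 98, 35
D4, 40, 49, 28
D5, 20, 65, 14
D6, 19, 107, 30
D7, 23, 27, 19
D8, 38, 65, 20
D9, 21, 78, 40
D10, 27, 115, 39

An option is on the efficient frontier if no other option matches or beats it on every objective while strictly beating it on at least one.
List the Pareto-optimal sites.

D1, D6, D9, D10

D1: not dominated (best highway distance).
D2: dominated by D6 (highway distance 19≤23, floor area 107≥64, dock doors 30≥27).
D3: dominated by D10 (highway distance 27≤40, floor area 115≥98, dock doors 39≥35).
D4: dominated by D3 (highway distance 40≤40, floor area 98≥49, dock doors 35≥28).
D5: dominated by D1 (highway distance 4≤20, floor area 106≥65, dock doors 24≥14).
D6: not dominated.
D7: dominated by D1 (highway distance 4≤23, floor area 106≥27, dock doors 24≥19).
D8: dominated by D1 (highway distance 4≤38, floor area 106≥65, dock doors 24≥20).
D9: not dominated (best dock doors).
D10: not dominated (best floor area).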